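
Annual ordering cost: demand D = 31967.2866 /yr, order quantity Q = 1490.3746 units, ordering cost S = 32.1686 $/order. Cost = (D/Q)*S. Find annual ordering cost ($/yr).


Number of orders = D/Q = 21.4492
Cost = 21.4492 * 32.1686 = 689.9895

689.9895 $/yr


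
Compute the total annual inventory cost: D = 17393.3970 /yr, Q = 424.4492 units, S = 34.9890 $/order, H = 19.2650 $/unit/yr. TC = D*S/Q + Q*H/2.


Ordering cost = D*S/Q = 1433.8054
Holding cost = Q*H/2 = 4088.5069
TC = 1433.8054 + 4088.5069 = 5522.3123

5522.3123 $/yr


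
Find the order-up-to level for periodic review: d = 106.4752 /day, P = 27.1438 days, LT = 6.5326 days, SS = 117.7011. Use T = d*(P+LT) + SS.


P + LT = 33.6764
d*(P+LT) = 106.4752 * 33.6764 = 3585.7014
T = 3585.7014 + 117.7011 = 3703.4025

3703.4025 units


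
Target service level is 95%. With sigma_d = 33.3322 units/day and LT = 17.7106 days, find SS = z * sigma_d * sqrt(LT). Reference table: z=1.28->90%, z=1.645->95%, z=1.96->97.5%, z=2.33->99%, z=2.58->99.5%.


From the table, SL = 95% corresponds to z = 1.645
sqrt(LT) = sqrt(17.7106) = 4.2084
SS = 1.645 * 33.3322 * 4.2084 = 230.7526

230.7526 units


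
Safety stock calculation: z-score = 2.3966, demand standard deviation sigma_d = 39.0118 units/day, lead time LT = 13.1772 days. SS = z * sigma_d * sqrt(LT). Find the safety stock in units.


sqrt(LT) = sqrt(13.1772) = 3.6300
SS = 2.3966 * 39.0118 * 3.6300 = 339.3932

339.3932 units


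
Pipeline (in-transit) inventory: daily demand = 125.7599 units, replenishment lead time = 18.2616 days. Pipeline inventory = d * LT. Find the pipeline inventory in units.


Pipeline = 125.7599 * 18.2616 = 2296.5770

2296.5770 units


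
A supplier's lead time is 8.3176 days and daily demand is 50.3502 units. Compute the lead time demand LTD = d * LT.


LTD = 50.3502 * 8.3176 = 418.7928

418.7928 units


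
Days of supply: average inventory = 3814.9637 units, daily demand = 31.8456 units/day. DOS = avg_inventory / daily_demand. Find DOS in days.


DOS = 3814.9637 / 31.8456 = 119.7956

119.7956 days


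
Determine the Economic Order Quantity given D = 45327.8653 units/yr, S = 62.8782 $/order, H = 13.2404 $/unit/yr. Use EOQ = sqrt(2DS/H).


2*D*S = 2 * 45327.8653 * 62.8782 = 5700269.1598
2*D*S/H = 430520.9178
EOQ = sqrt(430520.9178) = 656.1409

656.1409 units


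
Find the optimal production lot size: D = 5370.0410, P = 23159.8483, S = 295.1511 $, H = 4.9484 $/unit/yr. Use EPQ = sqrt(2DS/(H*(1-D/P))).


1 - D/P = 1 - 0.2319 = 0.7681
H*(1-D/P) = 3.8010
2DS = 3169947.0164
EPQ = sqrt(833972.3877) = 913.2209

913.2209 units


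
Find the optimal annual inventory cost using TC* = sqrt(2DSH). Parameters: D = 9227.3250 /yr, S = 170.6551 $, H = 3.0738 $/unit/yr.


2*D*S*H = 9680564.6781
TC* = sqrt(9680564.6781) = 3111.3606

3111.3606 $/yr


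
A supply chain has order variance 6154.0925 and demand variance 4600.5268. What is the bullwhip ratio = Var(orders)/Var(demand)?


BW = 6154.0925 / 4600.5268 = 1.3377

1.3377


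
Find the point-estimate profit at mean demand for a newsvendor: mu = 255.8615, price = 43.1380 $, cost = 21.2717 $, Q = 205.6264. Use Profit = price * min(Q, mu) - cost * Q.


Sales at mu = min(205.6264, 255.8615) = 205.6264
Revenue = 43.1380 * 205.6264 = 8870.3116
Total cost = 21.2717 * 205.6264 = 4374.0231
Profit = 8870.3116 - 4374.0231 = 4496.2886

4496.2886 $


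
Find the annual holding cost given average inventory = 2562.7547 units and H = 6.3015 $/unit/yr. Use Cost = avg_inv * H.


Cost = 2562.7547 * 6.3015 = 16149.1987

16149.1987 $/yr


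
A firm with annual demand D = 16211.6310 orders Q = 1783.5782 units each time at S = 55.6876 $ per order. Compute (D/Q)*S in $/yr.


Number of orders = D/Q = 9.0894
Cost = 9.0894 * 55.6876 = 506.1661

506.1661 $/yr


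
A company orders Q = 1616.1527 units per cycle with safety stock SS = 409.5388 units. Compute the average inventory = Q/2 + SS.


Q/2 = 808.0764
Avg = 808.0764 + 409.5388 = 1217.6152

1217.6152 units


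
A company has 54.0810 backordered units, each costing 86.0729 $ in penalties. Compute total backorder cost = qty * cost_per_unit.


Total = 54.0810 * 86.0729 = 4654.9085

4654.9085 $


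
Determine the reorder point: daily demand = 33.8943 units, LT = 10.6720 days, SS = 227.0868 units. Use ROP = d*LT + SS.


d*LT = 33.8943 * 10.6720 = 361.7200
ROP = 361.7200 + 227.0868 = 588.8068

588.8068 units


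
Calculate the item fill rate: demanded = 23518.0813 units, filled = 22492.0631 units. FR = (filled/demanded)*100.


FR = 22492.0631 / 23518.0813 * 100 = 95.6373

95.6373%


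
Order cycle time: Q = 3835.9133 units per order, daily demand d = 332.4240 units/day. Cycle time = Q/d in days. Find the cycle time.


Cycle = 3835.9133 / 332.4240 = 11.5392

11.5392 days


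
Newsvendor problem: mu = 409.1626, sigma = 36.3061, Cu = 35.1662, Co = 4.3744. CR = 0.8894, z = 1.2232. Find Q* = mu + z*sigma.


CR = Cu/(Cu+Co) = 35.1662/(35.1662+4.3744) = 0.8894
z = 1.2232
Q* = 409.1626 + 1.2232 * 36.3061 = 453.5722

453.5722 units


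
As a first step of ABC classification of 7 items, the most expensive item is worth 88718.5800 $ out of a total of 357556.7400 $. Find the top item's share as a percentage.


Top item = 88718.5800
Total = 357556.7400
Percentage = 88718.5800 / 357556.7400 * 100 = 24.8124

24.8124%


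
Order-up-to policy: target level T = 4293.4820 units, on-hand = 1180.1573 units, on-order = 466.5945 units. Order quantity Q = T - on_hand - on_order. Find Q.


Inventory position = OH + OO = 1180.1573 + 466.5945 = 1646.7518
Q = 4293.4820 - 1646.7518 = 2646.7302

2646.7302 units


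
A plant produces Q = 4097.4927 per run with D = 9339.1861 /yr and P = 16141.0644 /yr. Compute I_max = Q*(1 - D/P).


D/P = 0.5786
1 - D/P = 0.4214
I_max = 4097.4927 * 0.4214 = 1726.6920

1726.6920 units


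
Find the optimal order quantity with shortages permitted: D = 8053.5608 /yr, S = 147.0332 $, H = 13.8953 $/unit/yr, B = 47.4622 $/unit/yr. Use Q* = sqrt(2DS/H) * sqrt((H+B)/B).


sqrt(2DS/H) = 412.8409
sqrt((H+B)/B) = 1.1370
Q* = 412.8409 * 1.1370 = 469.3995

469.3995 units


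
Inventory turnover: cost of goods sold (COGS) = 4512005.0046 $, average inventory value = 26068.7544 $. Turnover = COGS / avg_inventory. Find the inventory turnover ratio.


Turnover = 4512005.0046 / 26068.7544 = 173.0810

173.0810


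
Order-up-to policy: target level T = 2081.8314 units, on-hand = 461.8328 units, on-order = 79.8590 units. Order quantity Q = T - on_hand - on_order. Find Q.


Inventory position = OH + OO = 461.8328 + 79.8590 = 541.6918
Q = 2081.8314 - 541.6918 = 1540.1396

1540.1396 units


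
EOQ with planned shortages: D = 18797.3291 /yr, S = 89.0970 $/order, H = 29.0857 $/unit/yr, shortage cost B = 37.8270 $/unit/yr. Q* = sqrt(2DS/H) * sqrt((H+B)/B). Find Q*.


sqrt(2DS/H) = 339.3555
sqrt((H+B)/B) = 1.3300
Q* = 339.3555 * 1.3300 = 451.3445

451.3445 units


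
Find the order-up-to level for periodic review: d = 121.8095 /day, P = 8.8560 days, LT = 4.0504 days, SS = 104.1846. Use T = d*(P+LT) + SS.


P + LT = 12.9064
d*(P+LT) = 121.8095 * 12.9064 = 1572.1221
T = 1572.1221 + 104.1846 = 1676.3067

1676.3067 units


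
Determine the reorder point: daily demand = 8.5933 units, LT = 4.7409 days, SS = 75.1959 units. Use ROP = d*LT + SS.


d*LT = 8.5933 * 4.7409 = 40.7400
ROP = 40.7400 + 75.1959 = 115.9359

115.9359 units


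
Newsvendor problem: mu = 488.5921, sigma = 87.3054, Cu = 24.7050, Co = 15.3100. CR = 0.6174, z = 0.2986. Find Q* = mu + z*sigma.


CR = Cu/(Cu+Co) = 24.7050/(24.7050+15.3100) = 0.6174
z = 0.2986
Q* = 488.5921 + 0.2986 * 87.3054 = 514.6615

514.6615 units


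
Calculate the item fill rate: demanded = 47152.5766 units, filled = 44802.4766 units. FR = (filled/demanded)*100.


FR = 44802.4766 / 47152.5766 * 100 = 95.0160

95.0160%


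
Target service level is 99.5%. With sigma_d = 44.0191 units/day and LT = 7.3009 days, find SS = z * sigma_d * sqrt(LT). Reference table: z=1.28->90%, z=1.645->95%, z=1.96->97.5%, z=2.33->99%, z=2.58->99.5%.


From the table, SL = 99.5% corresponds to z = 2.58
sqrt(LT) = sqrt(7.3009) = 2.7020
SS = 2.58 * 44.0191 * 2.7020 = 306.8662

306.8662 units


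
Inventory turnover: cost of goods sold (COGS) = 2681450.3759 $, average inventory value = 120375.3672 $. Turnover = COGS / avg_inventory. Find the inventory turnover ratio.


Turnover = 2681450.3759 / 120375.3672 = 22.2757

22.2757


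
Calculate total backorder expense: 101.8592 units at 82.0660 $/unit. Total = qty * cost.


Total = 101.8592 * 82.0660 = 8359.1771

8359.1771 $


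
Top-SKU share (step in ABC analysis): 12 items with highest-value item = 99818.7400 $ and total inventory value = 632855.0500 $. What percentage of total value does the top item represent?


Top item = 99818.7400
Total = 632855.0500
Percentage = 99818.7400 / 632855.0500 * 100 = 15.7728

15.7728%


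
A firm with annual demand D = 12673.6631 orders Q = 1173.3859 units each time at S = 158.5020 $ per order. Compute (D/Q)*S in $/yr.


Number of orders = D/Q = 10.8009
Cost = 10.8009 * 158.5020 = 1711.9696

1711.9696 $/yr


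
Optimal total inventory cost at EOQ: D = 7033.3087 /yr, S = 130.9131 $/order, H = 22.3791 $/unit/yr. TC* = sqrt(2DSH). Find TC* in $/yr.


2*D*S*H = 41211213.1399
TC* = sqrt(41211213.1399) = 6419.5960

6419.5960 $/yr


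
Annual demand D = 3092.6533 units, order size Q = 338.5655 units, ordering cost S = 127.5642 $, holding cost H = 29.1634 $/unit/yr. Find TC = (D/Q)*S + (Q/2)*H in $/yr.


Ordering cost = D*S/Q = 1165.2453
Holding cost = Q*H/2 = 4936.8606
TC = 1165.2453 + 4936.8606 = 6102.1058

6102.1058 $/yr


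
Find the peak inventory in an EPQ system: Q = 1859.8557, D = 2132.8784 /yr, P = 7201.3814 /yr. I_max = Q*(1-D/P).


D/P = 0.2962
1 - D/P = 0.7038
I_max = 1859.8557 * 0.7038 = 1309.0105

1309.0105 units


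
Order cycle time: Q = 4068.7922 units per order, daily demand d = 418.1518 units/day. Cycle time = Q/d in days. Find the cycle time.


Cycle = 4068.7922 / 418.1518 = 9.7304

9.7304 days


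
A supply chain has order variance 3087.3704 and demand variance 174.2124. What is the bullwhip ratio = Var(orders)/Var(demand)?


BW = 3087.3704 / 174.2124 = 17.7219

17.7219


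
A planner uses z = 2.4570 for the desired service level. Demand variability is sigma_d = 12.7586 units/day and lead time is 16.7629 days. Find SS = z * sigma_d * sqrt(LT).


sqrt(LT) = sqrt(16.7629) = 4.0943
SS = 2.4570 * 12.7586 * 4.0943 = 128.3461

128.3461 units


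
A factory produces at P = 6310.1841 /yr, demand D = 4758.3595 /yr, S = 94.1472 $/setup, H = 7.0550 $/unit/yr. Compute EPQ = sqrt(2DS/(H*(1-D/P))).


1 - D/P = 1 - 0.7541 = 0.2459
H*(1-D/P) = 1.7350
2DS = 895972.4470
EPQ = sqrt(516412.8427) = 718.6187

718.6187 units


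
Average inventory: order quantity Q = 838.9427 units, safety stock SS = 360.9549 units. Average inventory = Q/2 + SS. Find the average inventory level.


Q/2 = 419.4713
Avg = 419.4713 + 360.9549 = 780.4262

780.4262 units


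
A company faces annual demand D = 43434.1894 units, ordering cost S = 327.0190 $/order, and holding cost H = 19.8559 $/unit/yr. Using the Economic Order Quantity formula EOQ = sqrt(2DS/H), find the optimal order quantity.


2*D*S = 2 * 43434.1894 * 327.0190 = 28407610.3668
2*D*S/H = 1430688.6299
EOQ = sqrt(1430688.6299) = 1196.1140

1196.1140 units


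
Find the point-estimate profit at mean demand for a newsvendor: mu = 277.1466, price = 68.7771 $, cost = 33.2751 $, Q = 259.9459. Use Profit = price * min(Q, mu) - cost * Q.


Sales at mu = min(259.9459, 277.1466) = 259.9459
Revenue = 68.7771 * 259.9459 = 17878.3252
Total cost = 33.2751 * 259.9459 = 8649.7258
Profit = 17878.3252 - 8649.7258 = 9228.5993

9228.5993 $


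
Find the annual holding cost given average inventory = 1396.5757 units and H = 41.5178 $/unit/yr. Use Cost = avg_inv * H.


Cost = 1396.5757 * 41.5178 = 57982.7506

57982.7506 $/yr


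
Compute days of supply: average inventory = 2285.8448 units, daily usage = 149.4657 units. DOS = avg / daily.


DOS = 2285.8448 / 149.4657 = 15.2934

15.2934 days


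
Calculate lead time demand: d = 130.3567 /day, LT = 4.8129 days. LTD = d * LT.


LTD = 130.3567 * 4.8129 = 627.3938

627.3938 units


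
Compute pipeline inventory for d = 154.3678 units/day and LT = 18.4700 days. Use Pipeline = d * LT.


Pipeline = 154.3678 * 18.4700 = 2851.1733

2851.1733 units


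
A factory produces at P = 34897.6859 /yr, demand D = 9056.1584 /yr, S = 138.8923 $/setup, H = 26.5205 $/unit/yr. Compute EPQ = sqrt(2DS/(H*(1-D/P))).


1 - D/P = 1 - 0.2595 = 0.7405
H*(1-D/P) = 19.6383
2DS = 2515661.3387
EPQ = sqrt(128099.9369) = 357.9105

357.9105 units


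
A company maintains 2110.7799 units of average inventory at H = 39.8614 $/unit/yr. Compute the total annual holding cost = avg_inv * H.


Cost = 2110.7799 * 39.8614 = 84138.6419

84138.6419 $/yr


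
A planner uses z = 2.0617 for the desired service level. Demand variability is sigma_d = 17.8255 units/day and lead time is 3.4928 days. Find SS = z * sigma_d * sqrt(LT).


sqrt(LT) = sqrt(3.4928) = 1.8689
SS = 2.0617 * 17.8255 * 1.8689 = 68.6838

68.6838 units


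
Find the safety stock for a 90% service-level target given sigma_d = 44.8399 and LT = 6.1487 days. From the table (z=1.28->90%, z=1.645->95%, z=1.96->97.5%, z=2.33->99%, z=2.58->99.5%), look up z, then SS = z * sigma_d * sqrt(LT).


From the table, SL = 90% corresponds to z = 1.28
sqrt(LT) = sqrt(6.1487) = 2.4797
SS = 1.28 * 44.8399 * 2.4797 = 142.3201

142.3201 units


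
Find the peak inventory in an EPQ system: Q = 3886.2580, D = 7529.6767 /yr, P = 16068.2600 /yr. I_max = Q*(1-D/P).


D/P = 0.4686
1 - D/P = 0.5314
I_max = 3886.2580 * 0.5314 = 2065.1357

2065.1357 units


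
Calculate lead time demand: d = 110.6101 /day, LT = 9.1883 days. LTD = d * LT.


LTD = 110.6101 * 9.1883 = 1016.3188

1016.3188 units


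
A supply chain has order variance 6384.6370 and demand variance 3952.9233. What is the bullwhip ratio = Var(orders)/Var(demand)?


BW = 6384.6370 / 3952.9233 = 1.6152

1.6152


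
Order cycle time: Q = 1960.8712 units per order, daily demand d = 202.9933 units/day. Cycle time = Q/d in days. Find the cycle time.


Cycle = 1960.8712 / 202.9933 = 9.6598

9.6598 days


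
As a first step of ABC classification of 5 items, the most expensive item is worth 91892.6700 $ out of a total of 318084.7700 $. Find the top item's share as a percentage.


Top item = 91892.6700
Total = 318084.7700
Percentage = 91892.6700 / 318084.7700 * 100 = 28.8894

28.8894%


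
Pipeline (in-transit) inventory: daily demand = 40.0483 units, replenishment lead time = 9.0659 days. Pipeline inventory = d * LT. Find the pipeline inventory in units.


Pipeline = 40.0483 * 9.0659 = 363.0739

363.0739 units


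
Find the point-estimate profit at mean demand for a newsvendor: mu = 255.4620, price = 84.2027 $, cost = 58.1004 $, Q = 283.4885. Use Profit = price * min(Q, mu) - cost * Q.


Sales at mu = min(283.4885, 255.4620) = 255.4620
Revenue = 84.2027 * 255.4620 = 21510.5901
Total cost = 58.1004 * 283.4885 = 16470.7952
Profit = 21510.5901 - 16470.7952 = 5039.7949

5039.7949 $


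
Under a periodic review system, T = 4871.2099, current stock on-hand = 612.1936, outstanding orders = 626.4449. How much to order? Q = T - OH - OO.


Inventory position = OH + OO = 612.1936 + 626.4449 = 1238.6385
Q = 4871.2099 - 1238.6385 = 3632.5714

3632.5714 units


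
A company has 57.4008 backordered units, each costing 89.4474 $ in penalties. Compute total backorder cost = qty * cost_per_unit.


Total = 57.4008 * 89.4474 = 5134.3523

5134.3523 $


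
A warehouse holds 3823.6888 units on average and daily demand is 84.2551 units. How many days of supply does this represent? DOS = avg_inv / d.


DOS = 3823.6888 / 84.2551 = 45.3823

45.3823 days


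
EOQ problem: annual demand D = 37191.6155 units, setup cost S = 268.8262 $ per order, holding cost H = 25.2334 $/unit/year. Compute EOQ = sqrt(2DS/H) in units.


2*D*S = 2 * 37191.6155 * 268.8262 = 19996161.3335
2*D*S/H = 792448.1573
EOQ = sqrt(792448.1573) = 890.1956

890.1956 units


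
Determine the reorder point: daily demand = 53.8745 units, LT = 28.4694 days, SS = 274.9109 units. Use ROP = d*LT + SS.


d*LT = 53.8745 * 28.4694 = 1533.7747
ROP = 1533.7747 + 274.9109 = 1808.6856

1808.6856 units


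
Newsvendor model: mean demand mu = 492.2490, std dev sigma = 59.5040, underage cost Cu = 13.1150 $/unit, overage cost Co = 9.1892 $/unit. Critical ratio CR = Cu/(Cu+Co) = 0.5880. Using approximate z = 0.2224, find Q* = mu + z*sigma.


CR = Cu/(Cu+Co) = 13.1150/(13.1150+9.1892) = 0.5880
z = 0.2224
Q* = 492.2490 + 0.2224 * 59.5040 = 505.4827

505.4827 units


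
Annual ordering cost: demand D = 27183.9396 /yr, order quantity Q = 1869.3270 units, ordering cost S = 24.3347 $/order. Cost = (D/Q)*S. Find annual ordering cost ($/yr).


Number of orders = D/Q = 14.5421
Cost = 14.5421 * 24.3347 = 353.8776

353.8776 $/yr


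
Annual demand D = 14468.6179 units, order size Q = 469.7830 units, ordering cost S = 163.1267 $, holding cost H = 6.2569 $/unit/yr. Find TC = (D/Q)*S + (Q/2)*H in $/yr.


Ordering cost = D*S/Q = 5024.0598
Holding cost = Q*H/2 = 1469.6926
TC = 5024.0598 + 1469.6926 = 6493.7524

6493.7524 $/yr


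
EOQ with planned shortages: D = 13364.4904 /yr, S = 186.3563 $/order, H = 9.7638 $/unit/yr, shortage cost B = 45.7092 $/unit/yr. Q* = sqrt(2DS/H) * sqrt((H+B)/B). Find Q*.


sqrt(2DS/H) = 714.2558
sqrt((H+B)/B) = 1.1016
Q* = 714.2558 * 1.1016 = 786.8516

786.8516 units


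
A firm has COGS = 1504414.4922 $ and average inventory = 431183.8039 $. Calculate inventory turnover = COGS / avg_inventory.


Turnover = 1504414.4922 / 431183.8039 = 3.4890

3.4890


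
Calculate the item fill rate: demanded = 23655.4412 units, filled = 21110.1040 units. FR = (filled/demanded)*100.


FR = 21110.1040 / 23655.4412 * 100 = 89.2400

89.2400%


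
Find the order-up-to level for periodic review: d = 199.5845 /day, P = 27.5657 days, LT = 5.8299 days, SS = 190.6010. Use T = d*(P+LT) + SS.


P + LT = 33.3956
d*(P+LT) = 199.5845 * 33.3956 = 6665.2441
T = 6665.2441 + 190.6010 = 6855.8451

6855.8451 units


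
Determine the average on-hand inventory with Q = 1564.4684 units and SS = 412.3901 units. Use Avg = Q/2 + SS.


Q/2 = 782.2342
Avg = 782.2342 + 412.3901 = 1194.6243

1194.6243 units


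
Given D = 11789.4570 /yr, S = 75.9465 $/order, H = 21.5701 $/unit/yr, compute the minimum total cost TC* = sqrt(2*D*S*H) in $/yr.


2*D*S*H = 38626354.4232
TC* = sqrt(38626354.4232) = 6215.0104

6215.0104 $/yr


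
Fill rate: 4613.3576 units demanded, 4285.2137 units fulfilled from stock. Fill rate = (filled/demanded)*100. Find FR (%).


FR = 4285.2137 / 4613.3576 * 100 = 92.8871

92.8871%


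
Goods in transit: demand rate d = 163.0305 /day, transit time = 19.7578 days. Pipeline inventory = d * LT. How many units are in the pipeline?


Pipeline = 163.0305 * 19.7578 = 3221.1240

3221.1240 units


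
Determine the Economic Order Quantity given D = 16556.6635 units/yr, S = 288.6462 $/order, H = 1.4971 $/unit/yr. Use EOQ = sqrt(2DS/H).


2*D*S = 2 * 16556.6635 * 288.6462 = 9558036.0079
2*D*S/H = 6384367.1150
EOQ = sqrt(6384367.1150) = 2526.7305

2526.7305 units


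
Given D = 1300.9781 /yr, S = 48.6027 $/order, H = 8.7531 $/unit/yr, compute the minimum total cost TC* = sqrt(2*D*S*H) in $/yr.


2*D*S*H = 1106935.3778
TC* = sqrt(1106935.3778) = 1052.1100

1052.1100 $/yr


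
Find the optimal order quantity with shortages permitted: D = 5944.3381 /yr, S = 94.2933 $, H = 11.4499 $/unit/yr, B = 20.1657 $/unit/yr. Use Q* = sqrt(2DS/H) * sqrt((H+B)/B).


sqrt(2DS/H) = 312.9005
sqrt((H+B)/B) = 1.2521
Q* = 312.9005 * 1.2521 = 391.7873

391.7873 units


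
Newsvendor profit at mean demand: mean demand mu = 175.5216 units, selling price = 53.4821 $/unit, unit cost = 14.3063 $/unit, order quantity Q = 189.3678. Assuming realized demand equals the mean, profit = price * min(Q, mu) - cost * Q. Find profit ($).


Sales at mu = min(189.3678, 175.5216) = 175.5216
Revenue = 53.4821 * 175.5216 = 9387.2638
Total cost = 14.3063 * 189.3678 = 2709.1526
Profit = 9387.2638 - 2709.1526 = 6678.1112

6678.1112 $


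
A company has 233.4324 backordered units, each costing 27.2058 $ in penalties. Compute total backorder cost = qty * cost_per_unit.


Total = 233.4324 * 27.2058 = 6350.7152

6350.7152 $


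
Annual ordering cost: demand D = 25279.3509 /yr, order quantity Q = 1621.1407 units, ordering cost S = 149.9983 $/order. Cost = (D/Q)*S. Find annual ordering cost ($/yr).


Number of orders = D/Q = 15.5936
Cost = 15.5936 * 149.9983 = 2339.0071

2339.0071 $/yr


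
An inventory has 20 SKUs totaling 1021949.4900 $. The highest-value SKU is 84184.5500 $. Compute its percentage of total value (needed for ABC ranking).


Top item = 84184.5500
Total = 1021949.4900
Percentage = 84184.5500 / 1021949.4900 * 100 = 8.2376

8.2376%


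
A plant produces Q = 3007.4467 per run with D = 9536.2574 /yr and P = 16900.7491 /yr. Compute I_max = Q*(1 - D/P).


D/P = 0.5643
1 - D/P = 0.4357
I_max = 3007.4467 * 0.4357 = 1310.4932

1310.4932 units


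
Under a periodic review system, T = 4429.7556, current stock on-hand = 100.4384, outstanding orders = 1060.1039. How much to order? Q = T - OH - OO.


Inventory position = OH + OO = 100.4384 + 1060.1039 = 1160.5423
Q = 4429.7556 - 1160.5423 = 3269.2133

3269.2133 units


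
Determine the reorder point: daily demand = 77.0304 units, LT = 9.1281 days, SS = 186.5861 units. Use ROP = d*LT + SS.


d*LT = 77.0304 * 9.1281 = 703.1412
ROP = 703.1412 + 186.5861 = 889.7273

889.7273 units


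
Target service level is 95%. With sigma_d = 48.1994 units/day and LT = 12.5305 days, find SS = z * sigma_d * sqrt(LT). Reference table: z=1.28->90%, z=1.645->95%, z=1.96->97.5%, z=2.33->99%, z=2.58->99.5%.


From the table, SL = 95% corresponds to z = 1.645
sqrt(LT) = sqrt(12.5305) = 3.5398
SS = 1.645 * 48.1994 * 3.5398 = 280.6672

280.6672 units


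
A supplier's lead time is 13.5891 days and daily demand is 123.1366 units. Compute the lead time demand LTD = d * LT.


LTD = 123.1366 * 13.5891 = 1673.3156

1673.3156 units


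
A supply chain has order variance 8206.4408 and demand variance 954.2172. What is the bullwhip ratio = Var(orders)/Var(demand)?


BW = 8206.4408 / 954.2172 = 8.6002

8.6002


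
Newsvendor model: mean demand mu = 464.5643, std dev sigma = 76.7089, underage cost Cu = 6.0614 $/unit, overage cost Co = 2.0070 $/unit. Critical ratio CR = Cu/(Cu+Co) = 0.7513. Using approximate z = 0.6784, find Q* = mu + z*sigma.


CR = Cu/(Cu+Co) = 6.0614/(6.0614+2.0070) = 0.7513
z = 0.6784
Q* = 464.5643 + 0.6784 * 76.7089 = 516.6036

516.6036 units


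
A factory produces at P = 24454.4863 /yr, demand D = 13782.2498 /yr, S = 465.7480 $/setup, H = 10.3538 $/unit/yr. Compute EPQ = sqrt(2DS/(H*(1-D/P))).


1 - D/P = 1 - 0.5636 = 0.4364
H*(1-D/P) = 4.5185
2DS = 12838110.5597
EPQ = sqrt(2841217.2537) = 1685.5911

1685.5911 units


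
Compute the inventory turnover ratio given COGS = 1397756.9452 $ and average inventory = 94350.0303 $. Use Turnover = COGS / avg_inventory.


Turnover = 1397756.9452 / 94350.0303 = 14.8146

14.8146


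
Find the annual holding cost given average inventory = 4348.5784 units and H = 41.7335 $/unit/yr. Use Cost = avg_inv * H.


Cost = 4348.5784 * 41.7335 = 181481.3967

181481.3967 $/yr


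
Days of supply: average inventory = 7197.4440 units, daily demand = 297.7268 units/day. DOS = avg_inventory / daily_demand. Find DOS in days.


DOS = 7197.4440 / 297.7268 = 24.1747

24.1747 days


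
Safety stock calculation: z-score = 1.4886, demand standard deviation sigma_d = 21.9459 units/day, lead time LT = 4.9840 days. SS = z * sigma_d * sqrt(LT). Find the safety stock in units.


sqrt(LT) = sqrt(4.9840) = 2.2325
SS = 1.4886 * 21.9459 * 2.2325 = 72.9324

72.9324 units


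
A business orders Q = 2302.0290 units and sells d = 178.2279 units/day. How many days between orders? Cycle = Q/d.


Cycle = 2302.0290 / 178.2279 = 12.9162

12.9162 days


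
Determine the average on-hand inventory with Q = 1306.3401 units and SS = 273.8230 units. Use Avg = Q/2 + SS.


Q/2 = 653.1700
Avg = 653.1700 + 273.8230 = 926.9930

926.9930 units


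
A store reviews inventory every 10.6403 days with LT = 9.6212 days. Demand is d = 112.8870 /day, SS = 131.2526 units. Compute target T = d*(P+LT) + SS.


P + LT = 20.2615
d*(P+LT) = 112.8870 * 20.2615 = 2287.2600
T = 2287.2600 + 131.2526 = 2418.5126

2418.5126 units


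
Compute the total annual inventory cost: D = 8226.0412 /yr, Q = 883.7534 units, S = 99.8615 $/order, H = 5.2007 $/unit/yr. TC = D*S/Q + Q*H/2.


Ordering cost = D*S/Q = 929.5181
Holding cost = Q*H/2 = 2298.0682
TC = 929.5181 + 2298.0682 = 3227.5863

3227.5863 $/yr


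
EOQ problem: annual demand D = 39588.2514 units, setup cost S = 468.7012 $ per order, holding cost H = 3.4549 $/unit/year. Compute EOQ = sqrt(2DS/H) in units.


2*D*S = 2 * 39588.2514 * 468.7012 = 37110121.8742
2*D*S/H = 10741301.3037
EOQ = sqrt(10741301.3037) = 3277.3925

3277.3925 units


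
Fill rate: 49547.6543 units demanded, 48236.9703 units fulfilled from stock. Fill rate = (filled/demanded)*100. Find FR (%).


FR = 48236.9703 / 49547.6543 * 100 = 97.3547

97.3547%


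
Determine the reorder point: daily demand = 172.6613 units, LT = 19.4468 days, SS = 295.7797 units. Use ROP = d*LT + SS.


d*LT = 172.6613 * 19.4468 = 3357.7098
ROP = 3357.7098 + 295.7797 = 3653.4895

3653.4895 units


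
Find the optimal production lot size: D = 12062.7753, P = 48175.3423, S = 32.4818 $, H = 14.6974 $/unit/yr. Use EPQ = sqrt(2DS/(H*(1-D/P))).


1 - D/P = 1 - 0.2504 = 0.7496
H*(1-D/P) = 11.0173
2DS = 783641.3095
EPQ = sqrt(71128.4355) = 266.6991

266.6991 units


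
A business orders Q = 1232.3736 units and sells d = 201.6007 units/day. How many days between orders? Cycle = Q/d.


Cycle = 1232.3736 / 201.6007 = 6.1129

6.1129 days


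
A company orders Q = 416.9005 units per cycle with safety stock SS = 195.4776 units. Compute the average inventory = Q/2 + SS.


Q/2 = 208.4503
Avg = 208.4503 + 195.4776 = 403.9279

403.9279 units


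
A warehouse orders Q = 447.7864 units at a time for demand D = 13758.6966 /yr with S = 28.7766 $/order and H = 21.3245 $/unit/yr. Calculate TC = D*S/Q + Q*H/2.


Ordering cost = D*S/Q = 884.1906
Holding cost = Q*H/2 = 4774.4105
TC = 884.1906 + 4774.4105 = 5658.6011

5658.6011 $/yr


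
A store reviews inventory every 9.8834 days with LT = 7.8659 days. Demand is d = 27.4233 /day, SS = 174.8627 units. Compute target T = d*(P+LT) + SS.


P + LT = 17.7493
d*(P+LT) = 27.4233 * 17.7493 = 486.7444
T = 486.7444 + 174.8627 = 661.6071

661.6071 units


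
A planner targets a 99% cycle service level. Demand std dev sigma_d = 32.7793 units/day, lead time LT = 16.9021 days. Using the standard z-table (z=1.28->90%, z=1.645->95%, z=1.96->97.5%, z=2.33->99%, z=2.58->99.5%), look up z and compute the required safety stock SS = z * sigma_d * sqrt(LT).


From the table, SL = 99% corresponds to z = 2.33
sqrt(LT) = sqrt(16.9021) = 4.1112
SS = 2.33 * 32.7793 * 4.1112 = 313.9973

313.9973 units


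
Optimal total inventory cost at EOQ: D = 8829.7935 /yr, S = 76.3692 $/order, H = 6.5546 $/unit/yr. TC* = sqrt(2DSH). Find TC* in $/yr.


2*D*S*H = 8839851.6647
TC* = sqrt(8839851.6647) = 2973.1888

2973.1888 $/yr


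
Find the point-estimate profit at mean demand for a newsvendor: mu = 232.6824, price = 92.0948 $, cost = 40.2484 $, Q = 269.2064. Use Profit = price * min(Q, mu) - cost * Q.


Sales at mu = min(269.2064, 232.6824) = 232.6824
Revenue = 92.0948 * 232.6824 = 21428.8391
Total cost = 40.2484 * 269.2064 = 10835.1269
Profit = 21428.8391 - 10835.1269 = 10593.7122

10593.7122 $


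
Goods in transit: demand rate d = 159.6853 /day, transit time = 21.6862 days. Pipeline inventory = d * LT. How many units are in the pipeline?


Pipeline = 159.6853 * 21.6862 = 3462.9674

3462.9674 units


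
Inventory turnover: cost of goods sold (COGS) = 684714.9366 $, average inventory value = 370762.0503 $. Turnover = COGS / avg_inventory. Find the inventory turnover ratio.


Turnover = 684714.9366 / 370762.0503 = 1.8468

1.8468


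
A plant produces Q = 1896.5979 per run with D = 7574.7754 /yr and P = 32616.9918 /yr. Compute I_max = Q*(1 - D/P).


D/P = 0.2322
1 - D/P = 0.7678
I_max = 1896.5979 * 0.7678 = 1456.1433

1456.1433 units


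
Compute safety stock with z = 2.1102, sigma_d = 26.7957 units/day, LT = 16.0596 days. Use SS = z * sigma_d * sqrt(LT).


sqrt(LT) = sqrt(16.0596) = 4.0074
SS = 2.1102 * 26.7957 * 4.0074 = 226.5980

226.5980 units


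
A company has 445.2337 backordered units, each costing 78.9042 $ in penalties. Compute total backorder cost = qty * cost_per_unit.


Total = 445.2337 * 78.9042 = 35130.8089

35130.8089 $


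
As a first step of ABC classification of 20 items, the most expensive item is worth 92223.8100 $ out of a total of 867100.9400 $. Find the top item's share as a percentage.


Top item = 92223.8100
Total = 867100.9400
Percentage = 92223.8100 / 867100.9400 * 100 = 10.6359

10.6359%


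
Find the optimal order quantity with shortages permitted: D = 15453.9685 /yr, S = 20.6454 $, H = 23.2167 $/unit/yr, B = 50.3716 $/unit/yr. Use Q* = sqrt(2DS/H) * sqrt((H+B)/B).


sqrt(2DS/H) = 165.7855
sqrt((H+B)/B) = 1.2087
Q* = 165.7855 * 1.2087 = 200.3816

200.3816 units


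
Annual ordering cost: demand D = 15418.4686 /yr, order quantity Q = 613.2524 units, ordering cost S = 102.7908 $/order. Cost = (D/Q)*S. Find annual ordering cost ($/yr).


Number of orders = D/Q = 25.1421
Cost = 25.1421 * 102.7908 = 2584.3792

2584.3792 $/yr


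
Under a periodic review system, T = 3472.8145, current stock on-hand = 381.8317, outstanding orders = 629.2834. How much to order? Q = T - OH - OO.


Inventory position = OH + OO = 381.8317 + 629.2834 = 1011.1151
Q = 3472.8145 - 1011.1151 = 2461.6994

2461.6994 units


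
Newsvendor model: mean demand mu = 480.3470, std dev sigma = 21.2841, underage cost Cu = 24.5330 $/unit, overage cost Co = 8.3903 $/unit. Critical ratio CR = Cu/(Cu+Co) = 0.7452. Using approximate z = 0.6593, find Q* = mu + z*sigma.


CR = Cu/(Cu+Co) = 24.5330/(24.5330+8.3903) = 0.7452
z = 0.6593
Q* = 480.3470 + 0.6593 * 21.2841 = 494.3796

494.3796 units


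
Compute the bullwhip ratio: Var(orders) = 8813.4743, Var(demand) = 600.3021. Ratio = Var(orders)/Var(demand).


BW = 8813.4743 / 600.3021 = 14.6817

14.6817


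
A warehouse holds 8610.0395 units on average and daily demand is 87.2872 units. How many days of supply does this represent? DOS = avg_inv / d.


DOS = 8610.0395 / 87.2872 = 98.6403

98.6403 days


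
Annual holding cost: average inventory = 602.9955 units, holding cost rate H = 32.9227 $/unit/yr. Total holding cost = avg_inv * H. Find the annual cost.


Cost = 602.9955 * 32.9227 = 19852.2399

19852.2399 $/yr


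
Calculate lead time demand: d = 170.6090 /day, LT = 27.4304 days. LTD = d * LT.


LTD = 170.6090 * 27.4304 = 4679.8731

4679.8731 units


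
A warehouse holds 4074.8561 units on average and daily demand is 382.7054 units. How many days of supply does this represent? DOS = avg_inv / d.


DOS = 4074.8561 / 382.7054 = 10.6475

10.6475 days


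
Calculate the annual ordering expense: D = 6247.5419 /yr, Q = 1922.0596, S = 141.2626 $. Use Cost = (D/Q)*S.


Number of orders = D/Q = 3.2504
Cost = 3.2504 * 141.2626 = 459.1658

459.1658 $/yr


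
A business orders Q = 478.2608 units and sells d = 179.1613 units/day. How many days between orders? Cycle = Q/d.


Cycle = 478.2608 / 179.1613 = 2.6694

2.6694 days


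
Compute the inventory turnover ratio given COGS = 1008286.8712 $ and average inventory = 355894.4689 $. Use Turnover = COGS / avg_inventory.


Turnover = 1008286.8712 / 355894.4689 = 2.8331

2.8331


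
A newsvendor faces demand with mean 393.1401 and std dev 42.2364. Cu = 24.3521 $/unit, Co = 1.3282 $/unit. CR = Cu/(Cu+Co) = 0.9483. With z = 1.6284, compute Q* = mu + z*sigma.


CR = Cu/(Cu+Co) = 24.3521/(24.3521+1.3282) = 0.9483
z = 1.6284
Q* = 393.1401 + 1.6284 * 42.2364 = 461.9179

461.9179 units


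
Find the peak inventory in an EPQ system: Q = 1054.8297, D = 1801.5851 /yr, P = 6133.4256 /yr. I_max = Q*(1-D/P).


D/P = 0.2937
1 - D/P = 0.7063
I_max = 1054.8297 * 0.7063 = 744.9922

744.9922 units


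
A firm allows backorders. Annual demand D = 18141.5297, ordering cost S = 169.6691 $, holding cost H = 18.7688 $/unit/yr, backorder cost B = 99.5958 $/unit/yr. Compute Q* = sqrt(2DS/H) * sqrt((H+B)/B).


sqrt(2DS/H) = 572.7104
sqrt((H+B)/B) = 1.0902
Q* = 572.7104 * 1.0902 = 624.3462

624.3462 units


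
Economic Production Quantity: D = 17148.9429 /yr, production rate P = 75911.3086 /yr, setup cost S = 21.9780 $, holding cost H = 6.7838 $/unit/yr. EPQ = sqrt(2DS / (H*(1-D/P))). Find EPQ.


1 - D/P = 1 - 0.2259 = 0.7741
H*(1-D/P) = 5.2513
2DS = 753798.9341
EPQ = sqrt(143545.5355) = 378.8740

378.8740 units


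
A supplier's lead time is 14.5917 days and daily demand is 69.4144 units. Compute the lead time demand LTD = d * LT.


LTD = 69.4144 * 14.5917 = 1012.8741

1012.8741 units


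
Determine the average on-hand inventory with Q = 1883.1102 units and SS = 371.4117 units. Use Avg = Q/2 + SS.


Q/2 = 941.5551
Avg = 941.5551 + 371.4117 = 1312.9668

1312.9668 units


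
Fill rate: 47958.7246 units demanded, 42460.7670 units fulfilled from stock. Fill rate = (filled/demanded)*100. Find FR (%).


FR = 42460.7670 / 47958.7246 * 100 = 88.5361

88.5361%


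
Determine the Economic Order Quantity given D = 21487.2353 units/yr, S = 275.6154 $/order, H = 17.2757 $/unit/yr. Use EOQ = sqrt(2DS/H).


2*D*S = 2 * 21487.2353 * 275.6154 = 11844425.9042
2*D*S/H = 685611.9233
EOQ = sqrt(685611.9233) = 828.0169

828.0169 units


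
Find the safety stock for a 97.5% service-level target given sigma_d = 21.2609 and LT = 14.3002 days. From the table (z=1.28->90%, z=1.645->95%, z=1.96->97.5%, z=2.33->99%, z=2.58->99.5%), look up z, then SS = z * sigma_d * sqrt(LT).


From the table, SL = 97.5% corresponds to z = 1.96
sqrt(LT) = sqrt(14.3002) = 3.7816
SS = 1.96 * 21.2609 * 3.7816 = 157.5828

157.5828 units


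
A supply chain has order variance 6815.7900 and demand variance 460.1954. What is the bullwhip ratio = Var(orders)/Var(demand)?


BW = 6815.7900 / 460.1954 = 14.8106

14.8106


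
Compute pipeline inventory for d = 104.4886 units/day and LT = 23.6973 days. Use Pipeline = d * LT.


Pipeline = 104.4886 * 23.6973 = 2476.0977

2476.0977 units


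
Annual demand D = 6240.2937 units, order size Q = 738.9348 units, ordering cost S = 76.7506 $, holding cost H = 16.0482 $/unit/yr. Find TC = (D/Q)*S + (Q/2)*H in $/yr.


Ordering cost = D*S/Q = 648.1577
Holding cost = Q*H/2 = 5929.2867
TC = 648.1577 + 5929.2867 = 6577.4444

6577.4444 $/yr


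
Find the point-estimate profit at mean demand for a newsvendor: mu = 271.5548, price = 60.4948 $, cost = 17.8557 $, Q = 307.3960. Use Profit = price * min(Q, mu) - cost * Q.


Sales at mu = min(307.3960, 271.5548) = 271.5548
Revenue = 60.4948 * 271.5548 = 16427.6533
Total cost = 17.8557 * 307.3960 = 5488.7708
Profit = 16427.6533 - 5488.7708 = 10938.8826

10938.8826 $


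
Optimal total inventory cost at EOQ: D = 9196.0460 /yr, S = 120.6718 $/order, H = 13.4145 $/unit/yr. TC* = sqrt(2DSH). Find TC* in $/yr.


2*D*S*H = 29772233.1545
TC* = sqrt(29772233.1545) = 5456.3938

5456.3938 $/yr


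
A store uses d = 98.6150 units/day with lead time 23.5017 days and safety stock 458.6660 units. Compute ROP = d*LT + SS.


d*LT = 98.6150 * 23.5017 = 2317.6201
ROP = 2317.6201 + 458.6660 = 2776.2861

2776.2861 units


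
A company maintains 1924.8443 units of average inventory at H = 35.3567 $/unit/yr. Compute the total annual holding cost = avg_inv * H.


Cost = 1924.8443 * 35.3567 = 68056.1425

68056.1425 $/yr


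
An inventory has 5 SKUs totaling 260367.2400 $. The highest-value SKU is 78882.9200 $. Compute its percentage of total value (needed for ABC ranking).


Top item = 78882.9200
Total = 260367.2400
Percentage = 78882.9200 / 260367.2400 * 100 = 30.2968

30.2968%


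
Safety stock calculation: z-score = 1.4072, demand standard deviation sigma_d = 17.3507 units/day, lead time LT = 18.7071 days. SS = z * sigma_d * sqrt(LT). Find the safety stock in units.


sqrt(LT) = sqrt(18.7071) = 4.3252
SS = 1.4072 * 17.3507 * 4.3252 = 105.6030

105.6030 units


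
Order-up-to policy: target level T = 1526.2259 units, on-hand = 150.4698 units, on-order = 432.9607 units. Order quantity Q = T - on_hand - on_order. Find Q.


Inventory position = OH + OO = 150.4698 + 432.9607 = 583.4305
Q = 1526.2259 - 583.4305 = 942.7954

942.7954 units


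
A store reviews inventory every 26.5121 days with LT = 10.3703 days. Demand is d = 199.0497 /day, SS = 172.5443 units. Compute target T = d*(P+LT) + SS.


P + LT = 36.8824
d*(P+LT) = 199.0497 * 36.8824 = 7341.4307
T = 7341.4307 + 172.5443 = 7513.9750

7513.9750 units


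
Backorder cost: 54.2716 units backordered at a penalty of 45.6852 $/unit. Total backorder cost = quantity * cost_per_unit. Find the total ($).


Total = 54.2716 * 45.6852 = 2479.4089

2479.4089 $


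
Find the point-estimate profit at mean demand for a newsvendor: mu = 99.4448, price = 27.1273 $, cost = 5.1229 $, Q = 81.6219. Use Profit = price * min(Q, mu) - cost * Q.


Sales at mu = min(81.6219, 99.4448) = 81.6219
Revenue = 27.1273 * 81.6219 = 2214.1818
Total cost = 5.1229 * 81.6219 = 418.1408
Profit = 2214.1818 - 418.1408 = 1796.0409

1796.0409 $


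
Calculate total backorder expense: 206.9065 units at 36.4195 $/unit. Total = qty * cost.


Total = 206.9065 * 36.4195 = 7535.4313

7535.4313 $


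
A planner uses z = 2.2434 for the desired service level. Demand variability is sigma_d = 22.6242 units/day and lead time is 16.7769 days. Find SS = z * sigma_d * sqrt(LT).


sqrt(LT) = sqrt(16.7769) = 4.0960
SS = 2.2434 * 22.6242 * 4.0960 = 207.8911

207.8911 units


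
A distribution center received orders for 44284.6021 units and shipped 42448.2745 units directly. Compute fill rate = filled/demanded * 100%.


FR = 42448.2745 / 44284.6021 * 100 = 95.8533

95.8533%


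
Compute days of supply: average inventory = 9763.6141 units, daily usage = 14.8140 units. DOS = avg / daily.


DOS = 9763.6141 / 14.8140 = 659.0802

659.0802 days


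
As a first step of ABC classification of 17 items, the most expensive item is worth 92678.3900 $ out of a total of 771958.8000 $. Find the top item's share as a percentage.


Top item = 92678.3900
Total = 771958.8000
Percentage = 92678.3900 / 771958.8000 * 100 = 12.0056

12.0056%


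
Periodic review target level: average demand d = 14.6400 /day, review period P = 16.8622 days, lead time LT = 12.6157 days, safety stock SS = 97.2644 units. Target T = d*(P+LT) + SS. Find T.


P + LT = 29.4779
d*(P+LT) = 14.6400 * 29.4779 = 431.5565
T = 431.5565 + 97.2644 = 528.8209

528.8209 units


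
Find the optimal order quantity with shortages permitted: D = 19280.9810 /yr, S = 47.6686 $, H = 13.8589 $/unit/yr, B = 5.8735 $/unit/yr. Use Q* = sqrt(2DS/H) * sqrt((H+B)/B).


sqrt(2DS/H) = 364.1928
sqrt((H+B)/B) = 1.8329
Q* = 364.1928 * 1.8329 = 667.5332

667.5332 units


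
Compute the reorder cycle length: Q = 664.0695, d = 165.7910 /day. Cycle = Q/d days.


Cycle = 664.0695 / 165.7910 = 4.0055

4.0055 days
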